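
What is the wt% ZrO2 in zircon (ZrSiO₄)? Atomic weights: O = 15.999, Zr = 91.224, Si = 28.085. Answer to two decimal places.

67.22 wt%

Formula mass = 183.305 g/mol.
1 Zr → 1.0000 mol ZrO2 per formula unit; M(ZrO2) = 123.222, so ZrO2 mass = 123.222 g.
123.222/183.305 × 100 = 67.22 wt%.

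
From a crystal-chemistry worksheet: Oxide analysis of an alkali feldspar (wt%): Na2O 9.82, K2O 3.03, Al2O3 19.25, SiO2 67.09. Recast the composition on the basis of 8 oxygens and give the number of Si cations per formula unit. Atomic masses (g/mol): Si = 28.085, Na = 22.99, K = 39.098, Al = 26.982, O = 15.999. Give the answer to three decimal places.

Na2O: 9.82/61.979 = 0.15844 mol → 0.31688 mol Na, 0.15844 mol O.
K2O: 3.03/94.195 = 0.03217 mol → 0.06434 mol K, 0.03217 mol O.
Al2O3: 19.25/101.961 = 0.18880 mol → 0.37760 mol Al, 0.56640 mol O.
SiO2: 67.09/60.083 = 1.11662 mol → 1.11662 mol Si, 2.23324 mol O.
Total oxygen = 2.99025 mol. Normalization factor = 8/2.99025 = 2.67536.
Si per 8 O = 1.11662 × 2.67536 = 2.987.

2.987 Si apfu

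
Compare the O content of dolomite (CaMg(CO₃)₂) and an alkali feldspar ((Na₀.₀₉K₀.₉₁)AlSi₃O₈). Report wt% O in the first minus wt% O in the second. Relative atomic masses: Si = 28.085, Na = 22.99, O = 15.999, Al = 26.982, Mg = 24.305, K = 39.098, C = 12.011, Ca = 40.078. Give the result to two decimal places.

5.83 percentage points

First mineral: 95.994 g O in 184.399 g formula = 52.06 wt% O.
Second mineral: 127.992 g O in 276.877 g formula = 46.23 wt% O.
52.06% − 46.23% gives a difference of 5.83 percentage points.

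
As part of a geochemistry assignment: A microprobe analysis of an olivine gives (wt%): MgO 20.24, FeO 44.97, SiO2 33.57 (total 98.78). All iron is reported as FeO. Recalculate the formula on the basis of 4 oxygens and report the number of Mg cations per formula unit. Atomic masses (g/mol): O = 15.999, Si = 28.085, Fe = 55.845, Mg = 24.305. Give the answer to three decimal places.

0.895 Mg apfu

MgO: 20.24/40.304 = 0.50218 mol → 0.50218 mol Mg, 0.50218 mol O.
FeO: 44.97/71.844 = 0.62594 mol → 0.62594 mol Fe, 0.62594 mol O.
SiO2: 33.57/60.083 = 0.55873 mol → 0.55873 mol Si, 1.11746 mol O.
Total oxygen = 2.24558 mol. Normalization factor = 4/2.24558 = 1.78128.
Mg per 4 O = 0.50218 × 1.78128 = 0.895.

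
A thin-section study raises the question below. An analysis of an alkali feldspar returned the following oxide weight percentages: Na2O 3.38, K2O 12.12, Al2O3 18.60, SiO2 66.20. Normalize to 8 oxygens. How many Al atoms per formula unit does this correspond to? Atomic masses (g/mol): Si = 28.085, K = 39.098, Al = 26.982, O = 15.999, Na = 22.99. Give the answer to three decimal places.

0.995 Al apfu

3.38 wt% Na2O ÷ 61.979 g/mol = 0.05453 mol, giving 0.10906 Na and 0.05453 O.
12.12 wt% K2O ÷ 94.195 g/mol = 0.12867 mol, giving 0.25734 K and 0.12867 O.
18.60 wt% Al2O3 ÷ 101.961 g/mol = 0.18242 mol, giving 0.36484 Al and 0.54726 O.
66.20 wt% SiO2 ÷ 60.083 g/mol = 1.10181 mol, giving 1.10181 Si and 2.20362 O.
Oxygen sums to 2.93408; scaling by 8/2.93408 = 2.72658 puts the formula on 8 O.
Al: 0.36484 × 2.72658 = 0.995 atoms per formula unit.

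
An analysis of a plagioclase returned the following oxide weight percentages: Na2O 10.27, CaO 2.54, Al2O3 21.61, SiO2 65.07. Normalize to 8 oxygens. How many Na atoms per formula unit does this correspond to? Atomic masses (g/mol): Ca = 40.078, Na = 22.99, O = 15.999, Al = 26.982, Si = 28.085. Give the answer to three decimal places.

10.27 wt% Na2O ÷ 61.979 g/mol = 0.16570 mol, giving 0.33140 Na and 0.16570 O.
2.54 wt% CaO ÷ 56.077 g/mol = 0.04529 mol, giving 0.04529 Ca and 0.04529 O.
21.61 wt% Al2O3 ÷ 101.961 g/mol = 0.21194 mol, giving 0.42388 Al and 0.63582 O.
65.07 wt% SiO2 ÷ 60.083 g/mol = 1.08300 mol, giving 1.08300 Si and 2.16600 O.
Oxygen sums to 3.01281; scaling by 8/3.01281 = 2.65533 puts the formula on 8 O.
Na: 0.33140 × 2.65533 = 0.880 atoms per formula unit.

0.880 Na apfu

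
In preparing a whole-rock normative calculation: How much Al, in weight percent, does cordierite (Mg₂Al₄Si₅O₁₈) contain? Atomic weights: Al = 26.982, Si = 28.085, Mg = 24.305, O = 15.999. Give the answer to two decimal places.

M(Mg₂Al₄Si₅O₁₈) = 584.945 g/mol.
Al contributes 4 × 26.982 = 107.928 g per mole.
107.928/584.945 = 0.1845 → 18.45%.

18.45 weight percent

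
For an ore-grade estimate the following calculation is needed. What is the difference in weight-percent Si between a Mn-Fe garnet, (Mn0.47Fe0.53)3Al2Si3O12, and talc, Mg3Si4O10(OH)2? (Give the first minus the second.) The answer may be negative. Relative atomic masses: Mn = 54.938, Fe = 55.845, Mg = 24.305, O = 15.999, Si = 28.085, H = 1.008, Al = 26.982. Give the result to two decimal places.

Si in (Mn0.47Fe0.53)3Al2Si3O12: molar mass 496.463 g/mol; 3×28.085 = 84.255 g → 16.97 wt%.
Si in Mg3Si4O10(OH)2: molar mass 379.259 g/mol; 4×28.085 = 112.340 g → 29.62 wt%.
Difference = 16.97 − 29.62 = -12.65 percentage points.

-12.65 percentage points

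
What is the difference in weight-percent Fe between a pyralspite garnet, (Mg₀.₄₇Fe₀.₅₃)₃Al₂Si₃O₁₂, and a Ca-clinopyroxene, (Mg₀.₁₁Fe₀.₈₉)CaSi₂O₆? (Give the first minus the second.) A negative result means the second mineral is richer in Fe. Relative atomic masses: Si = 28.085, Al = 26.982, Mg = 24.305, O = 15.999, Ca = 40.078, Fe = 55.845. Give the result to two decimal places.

First mineral: 88.794 g Fe in 453.271 g formula = 19.59 wt% Fe.
Second mineral: 49.702 g Fe in 244.618 g formula = 20.32 wt% Fe.
19.59% − 20.32% gives a difference of -0.73 percentage points.

-0.73 percentage points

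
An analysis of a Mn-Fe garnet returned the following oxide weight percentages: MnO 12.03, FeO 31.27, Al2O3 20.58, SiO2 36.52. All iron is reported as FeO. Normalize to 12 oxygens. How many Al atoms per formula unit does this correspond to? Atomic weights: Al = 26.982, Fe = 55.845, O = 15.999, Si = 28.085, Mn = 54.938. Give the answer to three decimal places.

1.997 Al apfu

MnO (M=70.937): mol = 0.16959; Mn = 0.16959, O = 0.16959.
FeO (M=71.844): mol = 0.43525; Fe = 0.43525, O = 0.43525.
Al2O3 (M=101.961): mol = 0.20184; Al = 0.40368, O = 0.60552.
SiO2 (M=60.083): mol = 0.60783; Si = 0.60783, O = 1.21566.
ΣO = 2.42602; factor = 12/ΣO = 4.94637.
Al apfu = 0.40368 × 4.94637 = 1.997.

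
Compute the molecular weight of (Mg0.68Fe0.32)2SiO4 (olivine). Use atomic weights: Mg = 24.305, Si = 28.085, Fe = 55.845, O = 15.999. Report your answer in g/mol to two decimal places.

160.88 g/mol

The formula mass is the sum 1.36*24.305 + 0.64*55.845 + 1*28.085 + 4*15.999.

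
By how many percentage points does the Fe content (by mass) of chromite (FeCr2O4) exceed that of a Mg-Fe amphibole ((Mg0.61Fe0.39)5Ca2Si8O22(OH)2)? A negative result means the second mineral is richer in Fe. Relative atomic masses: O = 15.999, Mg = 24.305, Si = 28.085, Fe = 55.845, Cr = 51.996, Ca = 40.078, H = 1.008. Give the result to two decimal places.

12.49 percentage points

Fe in FeCr2O4: molar mass 223.833 g/mol; 1×55.845 = 55.845 g → 24.95 wt%.
Fe in (Mg0.61Fe0.39)5Ca2Si8O22(OH)2: molar mass 873.856 g/mol; 1.95×55.845 = 108.898 g → 12.46 wt%.
Difference = 24.95 − 12.46 = 12.49 percentage points.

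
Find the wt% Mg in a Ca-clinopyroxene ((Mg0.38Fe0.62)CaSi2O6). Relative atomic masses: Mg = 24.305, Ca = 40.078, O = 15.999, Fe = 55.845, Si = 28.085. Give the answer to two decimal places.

3.91 mass %

Molar mass of (Mg0.38Fe0.62)CaSi2O6: 0.38*24.305 + 0.62*55.845 + 1*40.078 + 2*28.085 + 6*15.999 = 236.102 g/mol.
Mass of Mg per formula unit: 0.38 × 24.305 = 9.236 g.
Weight fraction Mg = 9.236 / 236.102 = 0.0391.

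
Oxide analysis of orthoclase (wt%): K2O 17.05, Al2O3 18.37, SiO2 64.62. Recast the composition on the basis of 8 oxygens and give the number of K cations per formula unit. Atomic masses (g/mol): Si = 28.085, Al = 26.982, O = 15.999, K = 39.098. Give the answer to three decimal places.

17.05 wt% K2O ÷ 94.195 g/mol = 0.18101 mol, giving 0.36202 K and 0.18101 O.
18.37 wt% Al2O3 ÷ 101.961 g/mol = 0.18017 mol, giving 0.36034 Al and 0.54051 O.
64.62 wt% SiO2 ÷ 60.083 g/mol = 1.07551 mol, giving 1.07551 Si and 2.15102 O.
Oxygen sums to 2.87254; scaling by 8/2.87254 = 2.78499 puts the formula on 8 O.
K: 0.36202 × 2.78499 = 1.008 atoms per formula unit.

1.008 K apfu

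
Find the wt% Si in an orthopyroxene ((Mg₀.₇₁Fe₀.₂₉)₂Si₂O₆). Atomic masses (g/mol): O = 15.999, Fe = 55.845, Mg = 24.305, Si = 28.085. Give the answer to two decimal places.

25.64 weight percent

Formula mass = 1.42*24.305 + 0.58*55.845 + 2*28.085 + 6*15.999 = 219.067 g/mol, of which 56.170 g is Si.
So Si makes up 56.170/219.067 = 0.2564 of the mass, i.e. 25.64%.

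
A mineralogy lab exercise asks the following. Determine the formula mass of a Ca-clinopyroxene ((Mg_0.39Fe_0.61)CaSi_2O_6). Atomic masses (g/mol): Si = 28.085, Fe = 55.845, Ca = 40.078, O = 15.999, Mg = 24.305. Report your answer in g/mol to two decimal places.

235.79 g/mol

The formula mass is the sum 0.39(24.305) + 0.61(55.845) + 1(40.078) + 2(28.085) + 6(15.999).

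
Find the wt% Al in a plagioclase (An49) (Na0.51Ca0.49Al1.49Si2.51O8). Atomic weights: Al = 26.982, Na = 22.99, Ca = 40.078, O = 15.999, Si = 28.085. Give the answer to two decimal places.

M(Na0.51Ca0.49Al1.49Si2.51O8) = 270.052 g/mol.
Al contributes 1.49 × 26.982 = 40.203 g per mole.
40.203/270.052 = 0.1489 → 14.89%.

14.89 weight percent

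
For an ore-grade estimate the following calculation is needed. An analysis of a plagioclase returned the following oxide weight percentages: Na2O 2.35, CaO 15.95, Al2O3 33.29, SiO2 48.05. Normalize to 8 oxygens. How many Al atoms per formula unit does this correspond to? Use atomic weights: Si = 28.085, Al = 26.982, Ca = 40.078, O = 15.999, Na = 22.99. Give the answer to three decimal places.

2.35 wt% Na2O ÷ 61.979 g/mol = 0.03792 mol, giving 0.07584 Na and 0.03792 O.
15.95 wt% CaO ÷ 56.077 g/mol = 0.28443 mol, giving 0.28443 Ca and 0.28443 O.
33.29 wt% Al2O3 ÷ 101.961 g/mol = 0.32650 mol, giving 0.65300 Al and 0.97950 O.
48.05 wt% SiO2 ÷ 60.083 g/mol = 0.79973 mol, giving 0.79973 Si and 1.59946 O.
Oxygen sums to 2.90131; scaling by 8/2.90131 = 2.75738 puts the formula on 8 O.
Al: 0.65300 × 2.75738 = 1.801 atoms per formula unit.

1.801 Al apfu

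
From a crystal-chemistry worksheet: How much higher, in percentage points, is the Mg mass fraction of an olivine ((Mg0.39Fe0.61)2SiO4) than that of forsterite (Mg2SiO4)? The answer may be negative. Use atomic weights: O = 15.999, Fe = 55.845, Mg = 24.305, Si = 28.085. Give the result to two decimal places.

M((Mg0.39Fe0.61)2SiO4) = 179.170 g/mol, so wt% Mg = 18.958/179.170 × 100 = 10.58%.
M(Mg2SiO4) = 140.691 g/mol, so wt% Mg = 48.610/140.691 × 100 = 34.55%.
10.58 − 34.55 = -23.97 pp.

-23.97 percentage points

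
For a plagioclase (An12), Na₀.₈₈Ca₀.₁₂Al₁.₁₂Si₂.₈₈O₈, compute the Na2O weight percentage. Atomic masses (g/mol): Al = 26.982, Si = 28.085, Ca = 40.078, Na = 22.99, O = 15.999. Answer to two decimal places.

Molar mass of Na₀.₈₈Ca₀.₁₂Al₁.₁₂Si₂.₈₈O₈ = 0.88*22.99 + 0.12*40.078 + 1.12*26.982 + 2.88*28.085 + 8*15.999 = 264.137 g/mol.
Each formula unit contains 0.88 Na, equivalent to 0.88/2 = 0.4400 mol Na2O.
M(Na2O) = 2×22.99 + 1×15.999 = 61.979 g/mol.
Mass of Na2O per formula unit = 0.4400 × 61.979 = 27.271 g.
Na2O wt% = 27.271 / 264.137 × 100 = 10.32%.

10.32 wt%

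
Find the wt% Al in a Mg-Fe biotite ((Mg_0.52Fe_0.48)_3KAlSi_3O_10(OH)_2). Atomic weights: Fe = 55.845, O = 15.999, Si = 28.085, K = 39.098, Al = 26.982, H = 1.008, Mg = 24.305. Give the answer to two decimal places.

5.83 weight percent

Molar mass of (Mg_0.52Fe_0.48)_3KAlSi_3O_10(OH)_2: 1.56*24.305 + 1.44*55.845 + 1*39.098 + 1*26.982 + 3*28.085 + 12*15.999 + 2*1.008 = 462.672 g/mol.
Mass of Al per formula unit: 1 × 26.982 = 26.982 g.
Weight fraction Al = 26.982 / 462.672 = 0.0583.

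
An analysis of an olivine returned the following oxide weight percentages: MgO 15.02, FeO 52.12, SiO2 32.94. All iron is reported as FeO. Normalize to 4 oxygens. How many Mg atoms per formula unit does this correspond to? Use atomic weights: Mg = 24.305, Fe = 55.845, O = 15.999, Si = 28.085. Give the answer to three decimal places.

0.679 Mg apfu

15.02 wt% MgO ÷ 40.304 g/mol = 0.37267 mol, giving 0.37267 Mg and 0.37267 O.
52.12 wt% FeO ÷ 71.844 g/mol = 0.72546 mol, giving 0.72546 Fe and 0.72546 O.
32.94 wt% SiO2 ÷ 60.083 g/mol = 0.54824 mol, giving 0.54824 Si and 1.09648 O.
Oxygen sums to 2.19461; scaling by 4/2.19461 = 1.82265 puts the formula on 4 O.
Mg: 0.37267 × 1.82265 = 0.679 atoms per formula unit.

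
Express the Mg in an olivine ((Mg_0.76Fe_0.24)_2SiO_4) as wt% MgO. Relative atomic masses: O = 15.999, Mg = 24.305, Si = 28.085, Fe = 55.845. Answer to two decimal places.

39.31 wt%

Formula mass = 155.830 g/mol.
1.52 Mg → 1.5200 mol MgO per formula unit; M(MgO) = 40.304, so MgO mass = 61.262 g.
61.262/155.830 × 100 = 39.31 wt%.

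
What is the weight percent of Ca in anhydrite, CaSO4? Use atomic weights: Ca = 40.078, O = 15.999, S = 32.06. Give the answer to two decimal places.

Formula mass = 1*40.078 + 1*32.06 + 4*15.999 = 136.134 g/mol, of which 40.078 g is Ca.
So Ca makes up 40.078/136.134 = 0.2944 of the mass, i.e. 29.44%.

29.44 weight percent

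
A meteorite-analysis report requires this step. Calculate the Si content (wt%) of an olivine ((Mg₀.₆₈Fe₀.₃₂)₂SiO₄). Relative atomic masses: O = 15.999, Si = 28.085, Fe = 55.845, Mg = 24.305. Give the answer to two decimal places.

Molar mass of (Mg₀.₆₈Fe₀.₃₂)₂SiO₄: 1.36×24.305 + 0.64×55.845 + 1×28.085 + 4×15.999 = 160.877 g/mol.
Mass of Si per formula unit: 1 × 28.085 = 28.085 g.
Weight fraction Si = 28.085 / 160.877 = 0.1746.

17.46 wt%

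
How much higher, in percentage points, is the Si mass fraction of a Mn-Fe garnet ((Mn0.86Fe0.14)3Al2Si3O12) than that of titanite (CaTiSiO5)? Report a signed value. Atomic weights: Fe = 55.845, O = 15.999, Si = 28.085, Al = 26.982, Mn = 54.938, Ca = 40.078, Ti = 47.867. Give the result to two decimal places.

M((Mn0.86Fe0.14)3Al2Si3O12) = 495.402 g/mol, so wt% Si = 84.255/495.402 × 100 = 17.01%.
M(CaTiSiO5) = 196.025 g/mol, so wt% Si = 28.085/196.025 × 100 = 14.33%.
17.01 − 14.33 = 2.68 pp.

2.68 percentage points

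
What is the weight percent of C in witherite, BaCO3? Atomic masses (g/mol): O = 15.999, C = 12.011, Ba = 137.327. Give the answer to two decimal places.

M(BaCO3) = 197.335 g/mol.
C contributes 1 × 12.011 = 12.011 g per mole.
12.011/197.335 = 0.0609 → 6.09%.

6.09 weight percent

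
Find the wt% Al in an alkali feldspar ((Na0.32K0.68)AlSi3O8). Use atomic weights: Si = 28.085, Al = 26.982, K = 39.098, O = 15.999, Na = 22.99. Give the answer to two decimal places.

9.88 mass %

M((Na0.32K0.68)AlSi3O8) = 273.172 g/mol.
Al contributes 1 × 26.982 = 26.982 g per mole.
26.982/273.172 = 0.0988 → 9.88%.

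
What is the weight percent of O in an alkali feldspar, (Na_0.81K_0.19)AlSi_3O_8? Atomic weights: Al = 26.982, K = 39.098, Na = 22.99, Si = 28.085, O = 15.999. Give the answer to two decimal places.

Formula mass = 0.81×22.99 + 0.19×39.098 + 1×26.982 + 3×28.085 + 8×15.999 = 265.280 g/mol, of which 127.992 g is O.
So O makes up 127.992/265.280 = 0.4825 of the mass, i.e. 48.25%.

48.25 wt%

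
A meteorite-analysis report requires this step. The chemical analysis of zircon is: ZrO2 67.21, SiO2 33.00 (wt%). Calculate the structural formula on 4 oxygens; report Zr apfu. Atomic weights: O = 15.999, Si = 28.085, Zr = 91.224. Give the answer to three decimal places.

0.997 Zr apfu

ZrO2: 67.21/123.222 = 0.54544 mol → 0.54544 mol Zr, 1.09088 mol O.
SiO2: 33.00/60.083 = 0.54924 mol → 0.54924 mol Si, 1.09848 mol O.
Total oxygen = 2.18936 mol. Normalization factor = 4/2.18936 = 1.82702.
Zr per 4 O = 0.54544 × 1.82702 = 0.997.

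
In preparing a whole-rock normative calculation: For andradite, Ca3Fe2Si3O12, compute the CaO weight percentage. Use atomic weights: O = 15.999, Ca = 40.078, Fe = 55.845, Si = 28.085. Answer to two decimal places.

Formula mass = 508.167 g/mol.
3 Ca → 3.0000 mol CaO per formula unit; M(CaO) = 56.077, so CaO mass = 168.231 g.
168.231/508.167 × 100 = 33.11 wt%.

33.11 wt%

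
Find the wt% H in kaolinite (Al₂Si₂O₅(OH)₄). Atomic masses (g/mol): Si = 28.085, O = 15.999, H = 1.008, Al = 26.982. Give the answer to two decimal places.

1.56 wt%

Formula mass = 2×26.982 + 2×28.085 + 9×15.999 + 4×1.008 = 258.157 g/mol, of which 4.032 g is H.
So H makes up 4.032/258.157 = 0.0156 of the mass, i.e. 1.56%.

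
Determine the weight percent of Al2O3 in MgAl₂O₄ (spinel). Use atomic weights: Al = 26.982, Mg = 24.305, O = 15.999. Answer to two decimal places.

71.67 wt%

M(MgAl₂O₄) = 142.265 g/mol; M(Al2O3) = 101.961 g/mol.
Moles Al2O3 per formula unit = 2 Al ÷ 2 = 1.0000.
Al2O3 fraction = (1.0000 × 101.961) / 142.265 = 101.961/142.265 = 0.7167.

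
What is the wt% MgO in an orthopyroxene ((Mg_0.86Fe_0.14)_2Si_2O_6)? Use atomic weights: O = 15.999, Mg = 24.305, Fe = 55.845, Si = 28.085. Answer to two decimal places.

33.07 wt%

M((Mg_0.86Fe_0.14)_2Si_2O_6) = 209.605 g/mol; M(MgO) = 40.304 g/mol.
Moles MgO per formula unit = 1.72 Mg ÷ 1 = 1.7200.
MgO fraction = (1.7200 × 40.304) / 209.605 = 69.323/209.605 = 0.3307.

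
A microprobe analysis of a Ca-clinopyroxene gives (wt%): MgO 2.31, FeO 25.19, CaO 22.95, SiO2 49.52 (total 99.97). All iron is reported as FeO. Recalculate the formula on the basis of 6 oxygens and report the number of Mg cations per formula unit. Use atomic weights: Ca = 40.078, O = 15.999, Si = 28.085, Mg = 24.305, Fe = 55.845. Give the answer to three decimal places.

0.139 Mg apfu

MgO: 2.31/40.304 = 0.05731 mol → 0.05731 mol Mg, 0.05731 mol O.
FeO: 25.19/71.844 = 0.35062 mol → 0.35062 mol Fe, 0.35062 mol O.
CaO: 22.95/56.077 = 0.40926 mol → 0.40926 mol Ca, 0.40926 mol O.
SiO2: 49.52/60.083 = 0.82419 mol → 0.82419 mol Si, 1.64838 mol O.
Total oxygen = 2.46557 mol. Normalization factor = 6/2.46557 = 2.43351.
Mg per 6 O = 0.05731 × 2.43351 = 0.139.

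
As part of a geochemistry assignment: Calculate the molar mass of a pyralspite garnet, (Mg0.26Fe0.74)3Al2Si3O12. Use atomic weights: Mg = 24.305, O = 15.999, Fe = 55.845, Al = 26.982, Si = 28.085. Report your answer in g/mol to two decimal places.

Mg: 0.78 × 24.305 = 18.9579
Fe: 2.22 × 55.845 = 123.9759
Al: 2 × 26.982 = 53.9640
Si: 3 × 28.085 = 84.2550
O: 12 × 15.999 = 191.9880
Summing the contributions gives the formula mass.

473.14 g/mol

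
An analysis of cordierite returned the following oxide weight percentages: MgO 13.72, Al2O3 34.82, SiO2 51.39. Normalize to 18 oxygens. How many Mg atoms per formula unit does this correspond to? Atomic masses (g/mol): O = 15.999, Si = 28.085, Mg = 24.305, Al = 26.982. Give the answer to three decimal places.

1.992 Mg apfu

13.72 wt% MgO ÷ 40.304 g/mol = 0.34041 mol, giving 0.34041 Mg and 0.34041 O.
34.82 wt% Al2O3 ÷ 101.961 g/mol = 0.34150 mol, giving 0.68300 Al and 1.02450 O.
51.39 wt% SiO2 ÷ 60.083 g/mol = 0.85532 mol, giving 0.85532 Si and 1.71064 O.
Oxygen sums to 3.07555; scaling by 18/3.07555 = 5.85261 puts the formula on 18 O.
Mg: 0.34041 × 5.85261 = 1.992 atoms per formula unit.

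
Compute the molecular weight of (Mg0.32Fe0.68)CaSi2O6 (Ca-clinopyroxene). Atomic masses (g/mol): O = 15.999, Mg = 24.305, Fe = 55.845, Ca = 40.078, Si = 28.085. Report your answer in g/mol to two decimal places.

237.99 g/mol

M = 0.32·24.305 + 0.68·55.845 + 1·40.078 + 2·28.085 + 6·15.999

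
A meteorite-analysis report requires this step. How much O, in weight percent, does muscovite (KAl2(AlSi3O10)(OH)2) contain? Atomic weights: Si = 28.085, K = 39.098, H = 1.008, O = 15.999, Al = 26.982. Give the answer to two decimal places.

M(KAl2(AlSi3O10)(OH)2) = 398.303 g/mol.
O contributes 12 × 15.999 = 191.988 g per mole.
191.988/398.303 = 0.4820 → 48.20%.

48.20 weight percent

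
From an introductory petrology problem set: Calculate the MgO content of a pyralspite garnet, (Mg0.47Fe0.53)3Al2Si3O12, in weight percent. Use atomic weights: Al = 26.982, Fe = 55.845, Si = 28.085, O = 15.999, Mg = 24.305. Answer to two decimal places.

M((Mg0.47Fe0.53)3Al2Si3O12) = 453.271 g/mol; M(MgO) = 40.304 g/mol.
Moles MgO per formula unit = 1.41 Mg ÷ 1 = 1.4100.
MgO fraction = (1.4100 × 40.304) / 453.271 = 56.829/453.271 = 0.1254.

12.54 wt%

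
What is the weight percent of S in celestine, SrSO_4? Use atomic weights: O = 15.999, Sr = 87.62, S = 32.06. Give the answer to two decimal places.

17.45 wt%

M(SrSO_4) = 183.676 g/mol.
S contributes 1 × 32.06 = 32.060 g per mole.
32.060/183.676 = 0.1745 → 17.45%.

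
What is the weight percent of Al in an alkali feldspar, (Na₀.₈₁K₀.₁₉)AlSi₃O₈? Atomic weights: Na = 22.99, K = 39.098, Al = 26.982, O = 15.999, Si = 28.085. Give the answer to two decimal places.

10.17 weight percent

Formula mass = 0.81*22.99 + 0.19*39.098 + 1*26.982 + 3*28.085 + 8*15.999 = 265.280 g/mol, of which 26.982 g is Al.
So Al makes up 26.982/265.280 = 0.1017 of the mass, i.e. 10.17%.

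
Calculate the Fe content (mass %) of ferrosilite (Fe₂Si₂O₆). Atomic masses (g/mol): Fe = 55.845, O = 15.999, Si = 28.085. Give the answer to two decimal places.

Molar mass of Fe₂Si₂O₆: 2*55.845 + 2*28.085 + 6*15.999 = 263.854 g/mol.
Mass of Fe per formula unit: 2 × 55.845 = 111.690 g.
Weight fraction Fe = 111.690 / 263.854 = 0.4233.

42.33 mass %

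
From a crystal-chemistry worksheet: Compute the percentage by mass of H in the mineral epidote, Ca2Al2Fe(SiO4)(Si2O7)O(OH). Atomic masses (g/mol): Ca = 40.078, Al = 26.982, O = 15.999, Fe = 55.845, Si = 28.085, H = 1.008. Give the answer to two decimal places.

Molar mass of Ca2Al2Fe(SiO4)(Si2O7)O(OH): 2*40.078 + 2*26.982 + 1*55.845 + 3*28.085 + 13*15.999 + 1*1.008 = 483.215 g/mol.
Mass of H per formula unit: 1 × 1.008 = 1.008 g.
Weight fraction H = 1.008 / 483.215 = 0.0021.

0.21 mass %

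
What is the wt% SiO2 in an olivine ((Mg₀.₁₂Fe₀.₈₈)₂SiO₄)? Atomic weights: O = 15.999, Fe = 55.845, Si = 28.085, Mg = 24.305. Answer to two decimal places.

Formula mass = 196.201 g/mol.
1 Si → 1.0000 mol SiO2 per formula unit; M(SiO2) = 60.083, so SiO2 mass = 60.083 g.
60.083/196.201 × 100 = 30.62 wt%.

30.62 wt%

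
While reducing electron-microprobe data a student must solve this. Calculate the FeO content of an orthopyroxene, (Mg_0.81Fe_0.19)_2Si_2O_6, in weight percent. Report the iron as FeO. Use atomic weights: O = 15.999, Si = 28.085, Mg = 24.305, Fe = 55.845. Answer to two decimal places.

Molar mass of (Mg_0.81Fe_0.19)_2Si_2O_6 = 1.62*24.305 + 0.38*55.845 + 2*28.085 + 6*15.999 = 212.759 g/mol.
Each formula unit contains 0.38 Fe, equivalent to 0.38/1 = 0.3800 mol FeO.
M(FeO) = 1×55.845 + 1×15.999 = 71.844 g/mol.
Mass of FeO per formula unit = 0.3800 × 71.844 = 27.301 g.
FeO wt% = 27.301 / 212.759 × 100 = 12.83%.

12.83 wt%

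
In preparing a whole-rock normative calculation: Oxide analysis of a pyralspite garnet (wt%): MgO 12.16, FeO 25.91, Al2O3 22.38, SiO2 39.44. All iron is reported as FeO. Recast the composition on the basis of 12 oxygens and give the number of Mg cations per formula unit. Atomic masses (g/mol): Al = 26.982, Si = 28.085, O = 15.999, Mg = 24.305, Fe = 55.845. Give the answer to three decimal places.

12.16 wt% MgO ÷ 40.304 g/mol = 0.30171 mol, giving 0.30171 Mg and 0.30171 O.
25.91 wt% FeO ÷ 71.844 g/mol = 0.36064 mol, giving 0.36064 Fe and 0.36064 O.
22.38 wt% Al2O3 ÷ 101.961 g/mol = 0.21950 mol, giving 0.43900 Al and 0.65850 O.
39.44 wt% SiO2 ÷ 60.083 g/mol = 0.65643 mol, giving 0.65643 Si and 1.31286 O.
Oxygen sums to 2.63371; scaling by 12/2.63371 = 4.55631 puts the formula on 12 O.
Mg: 0.30171 × 4.55631 = 1.375 atoms per formula unit.

1.375 Mg apfu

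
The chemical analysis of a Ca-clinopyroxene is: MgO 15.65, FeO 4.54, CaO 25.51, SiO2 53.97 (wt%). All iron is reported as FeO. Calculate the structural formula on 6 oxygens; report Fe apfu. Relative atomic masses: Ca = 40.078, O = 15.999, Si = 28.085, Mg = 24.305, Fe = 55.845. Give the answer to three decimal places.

0.140 Fe apfu

MgO: 15.65/40.304 = 0.38830 mol → 0.38830 mol Mg, 0.38830 mol O.
FeO: 4.54/71.844 = 0.06319 mol → 0.06319 mol Fe, 0.06319 mol O.
CaO: 25.51/56.077 = 0.45491 mol → 0.45491 mol Ca, 0.45491 mol O.
SiO2: 53.97/60.083 = 0.89826 mol → 0.89826 mol Si, 1.79652 mol O.
Total oxygen = 2.70292 mol. Normalization factor = 6/2.70292 = 2.21982.
Fe per 6 O = 0.06319 × 2.21982 = 0.140.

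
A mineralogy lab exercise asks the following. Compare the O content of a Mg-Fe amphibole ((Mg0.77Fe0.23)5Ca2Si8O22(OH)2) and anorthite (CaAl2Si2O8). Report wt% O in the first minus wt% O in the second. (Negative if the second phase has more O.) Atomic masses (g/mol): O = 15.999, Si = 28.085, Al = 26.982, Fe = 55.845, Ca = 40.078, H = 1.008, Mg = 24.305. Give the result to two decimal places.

First mineral: 383.976 g O in 848.624 g formula = 45.25 wt% O.
Second mineral: 127.992 g O in 278.204 g formula = 46.01 wt% O.
45.25% − 46.01% gives a difference of -0.76 percentage points.

-0.76 percentage points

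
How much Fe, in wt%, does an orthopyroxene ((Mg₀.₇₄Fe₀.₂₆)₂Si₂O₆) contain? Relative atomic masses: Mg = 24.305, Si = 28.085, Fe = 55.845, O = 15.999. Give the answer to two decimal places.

13.37 wt%

M((Mg₀.₇₄Fe₀.₂₆)₂Si₂O₆) = 217.175 g/mol.
Fe contributes 0.52 × 55.845 = 29.039 g per mole.
29.039/217.175 = 0.1337 → 13.37%.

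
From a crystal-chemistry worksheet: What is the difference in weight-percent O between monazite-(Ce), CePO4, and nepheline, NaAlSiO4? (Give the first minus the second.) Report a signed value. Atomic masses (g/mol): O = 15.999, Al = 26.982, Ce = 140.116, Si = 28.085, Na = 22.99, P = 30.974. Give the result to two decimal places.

-17.83 percentage points

O in CePO4: molar mass 235.086 g/mol; 4×15.999 = 63.996 g → 27.22 wt%.
O in NaAlSiO4: molar mass 142.053 g/mol; 4×15.999 = 63.996 g → 45.05 wt%.
Difference = 27.22 − 45.05 = -17.83 percentage points.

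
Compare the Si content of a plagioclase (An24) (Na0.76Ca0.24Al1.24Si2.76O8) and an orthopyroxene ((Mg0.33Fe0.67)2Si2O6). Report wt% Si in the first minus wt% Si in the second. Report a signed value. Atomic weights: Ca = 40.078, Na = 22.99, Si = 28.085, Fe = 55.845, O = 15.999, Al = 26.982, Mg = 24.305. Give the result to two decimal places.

6.02 percentage points

M(Na0.76Ca0.24Al1.24Si2.76O8) = 266.055 g/mol, so wt% Si = 77.515/266.055 × 100 = 29.13%.
M((Mg0.33Fe0.67)2Si2O6) = 243.038 g/mol, so wt% Si = 56.170/243.038 × 100 = 23.11%.
29.13 − 23.11 = 6.02 pp.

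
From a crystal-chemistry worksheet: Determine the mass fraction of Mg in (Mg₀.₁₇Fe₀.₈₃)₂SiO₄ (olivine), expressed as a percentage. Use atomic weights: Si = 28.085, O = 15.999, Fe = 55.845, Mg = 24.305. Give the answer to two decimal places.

M((Mg₀.₁₇Fe₀.₈₃)₂SiO₄) = 193.047 g/mol.
Mg contributes 0.34 × 24.305 = 8.264 g per mole.
8.264/193.047 = 0.0428 → 4.28%.

4.28 mass %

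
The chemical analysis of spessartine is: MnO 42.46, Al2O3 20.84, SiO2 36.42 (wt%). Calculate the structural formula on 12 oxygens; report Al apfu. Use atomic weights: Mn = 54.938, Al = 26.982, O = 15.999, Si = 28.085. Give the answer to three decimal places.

2.024 Al apfu

MnO (M=70.937): mol = 0.59856; Mn = 0.59856, O = 0.59856.
Al2O3 (M=101.961): mol = 0.20439; Al = 0.40878, O = 0.61317.
SiO2 (M=60.083): mol = 0.60616; Si = 0.60616, O = 1.21232.
ΣO = 2.42405; factor = 12/ΣO = 4.95039.
Al apfu = 0.40878 × 4.95039 = 2.024.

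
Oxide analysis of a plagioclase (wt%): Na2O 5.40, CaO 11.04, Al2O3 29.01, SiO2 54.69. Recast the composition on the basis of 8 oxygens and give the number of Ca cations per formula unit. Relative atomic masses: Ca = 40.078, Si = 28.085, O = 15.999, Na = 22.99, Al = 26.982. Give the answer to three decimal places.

0.532 Ca apfu

Na2O: 5.40/61.979 = 0.08713 mol → 0.17426 mol Na, 0.08713 mol O.
CaO: 11.04/56.077 = 0.19687 mol → 0.19687 mol Ca, 0.19687 mol O.
Al2O3: 29.01/101.961 = 0.28452 mol → 0.56904 mol Al, 0.85356 mol O.
SiO2: 54.69/60.083 = 0.91024 mol → 0.91024 mol Si, 1.82048 mol O.
Total oxygen = 2.95804 mol. Normalization factor = 8/2.95804 = 2.70449.
Ca per 8 O = 0.19687 × 2.70449 = 0.532.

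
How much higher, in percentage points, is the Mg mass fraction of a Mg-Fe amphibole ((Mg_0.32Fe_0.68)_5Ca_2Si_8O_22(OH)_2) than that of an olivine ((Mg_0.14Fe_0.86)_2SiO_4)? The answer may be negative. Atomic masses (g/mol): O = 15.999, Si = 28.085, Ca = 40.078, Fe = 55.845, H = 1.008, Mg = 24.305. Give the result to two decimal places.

Mg in (Mg_0.32Fe_0.68)_5Ca_2Si_8O_22(OH)_2: molar mass 919.589 g/mol; 1.60×24.305 = 38.888 g → 4.23 wt%.
Mg in (Mg_0.14Fe_0.86)_2SiO_4: molar mass 194.940 g/mol; 0.28×24.305 = 6.805 g → 3.49 wt%.
Difference = 4.23 − 3.49 = 0.74 percentage points.

0.74 percentage points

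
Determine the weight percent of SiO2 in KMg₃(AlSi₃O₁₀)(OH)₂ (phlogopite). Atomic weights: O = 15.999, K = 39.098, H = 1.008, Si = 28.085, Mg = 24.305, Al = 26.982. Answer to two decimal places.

Formula mass = 417.254 g/mol.
3 Si → 3.0000 mol SiO2 per formula unit; M(SiO2) = 60.083, so SiO2 mass = 180.249 g.
180.249/417.254 × 100 = 43.20 wt%.

43.20 wt%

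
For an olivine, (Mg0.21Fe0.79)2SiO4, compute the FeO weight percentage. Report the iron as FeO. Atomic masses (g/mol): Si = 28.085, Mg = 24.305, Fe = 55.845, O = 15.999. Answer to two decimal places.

59.58 wt%

Molar mass of (Mg0.21Fe0.79)2SiO4 = 0.42·24.305 + 1.58·55.845 + 1·28.085 + 4·15.999 = 190.524 g/mol.
Each formula unit contains 1.58 Fe, equivalent to 1.58/1 = 1.5800 mol FeO.
M(FeO) = 1×55.845 + 1×15.999 = 71.844 g/mol.
Mass of FeO per formula unit = 1.5800 × 71.844 = 113.514 g.
FeO wt% = 113.514 / 190.524 × 100 = 59.58%.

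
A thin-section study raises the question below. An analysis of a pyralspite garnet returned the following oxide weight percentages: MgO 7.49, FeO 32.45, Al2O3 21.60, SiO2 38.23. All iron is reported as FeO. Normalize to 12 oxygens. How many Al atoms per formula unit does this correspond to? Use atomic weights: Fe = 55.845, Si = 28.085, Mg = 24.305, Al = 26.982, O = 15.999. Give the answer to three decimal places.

1.997 Al apfu

MgO: 7.49/40.304 = 0.18584 mol → 0.18584 mol Mg, 0.18584 mol O.
FeO: 32.45/71.844 = 0.45167 mol → 0.45167 mol Fe, 0.45167 mol O.
Al2O3: 21.60/101.961 = 0.21185 mol → 0.42370 mol Al, 0.63555 mol O.
SiO2: 38.23/60.083 = 0.63629 mol → 0.63629 mol Si, 1.27258 mol O.
Total oxygen = 2.54564 mol. Normalization factor = 12/2.54564 = 4.71394.
Al per 12 O = 0.42370 × 4.71394 = 1.997.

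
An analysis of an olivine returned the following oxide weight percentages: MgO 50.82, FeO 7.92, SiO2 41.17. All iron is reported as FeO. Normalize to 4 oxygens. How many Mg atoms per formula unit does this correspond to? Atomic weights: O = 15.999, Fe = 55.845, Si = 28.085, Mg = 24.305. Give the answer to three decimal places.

1.840 Mg apfu

MgO: 50.82/40.304 = 1.26092 mol → 1.26092 mol Mg, 1.26092 mol O.
FeO: 7.92/71.844 = 0.11024 mol → 0.11024 mol Fe, 0.11024 mol O.
SiO2: 41.17/60.083 = 0.68522 mol → 0.68522 mol Si, 1.37044 mol O.
Total oxygen = 2.74160 mol. Normalization factor = 4/2.74160 = 1.45900.
Mg per 4 O = 1.26092 × 1.45900 = 1.840.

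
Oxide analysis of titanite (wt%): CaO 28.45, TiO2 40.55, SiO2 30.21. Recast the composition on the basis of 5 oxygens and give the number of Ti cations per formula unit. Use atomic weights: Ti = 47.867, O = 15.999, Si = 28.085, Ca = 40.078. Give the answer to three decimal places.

1.004 Ti apfu

28.45 wt% CaO ÷ 56.077 g/mol = 0.50734 mol, giving 0.50734 Ca and 0.50734 O.
40.55 wt% TiO2 ÷ 79.865 g/mol = 0.50773 mol, giving 0.50773 Ti and 1.01546 O.
30.21 wt% SiO2 ÷ 60.083 g/mol = 0.50280 mol, giving 0.50280 Si and 1.00560 O.
Oxygen sums to 2.52840; scaling by 5/2.52840 = 1.97754 puts the formula on 5 O.
Ti: 0.50773 × 1.97754 = 1.004 atoms per formula unit.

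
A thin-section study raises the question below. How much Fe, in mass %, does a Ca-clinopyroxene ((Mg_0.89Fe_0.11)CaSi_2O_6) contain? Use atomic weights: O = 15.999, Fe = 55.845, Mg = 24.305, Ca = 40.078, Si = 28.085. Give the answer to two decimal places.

M((Mg_0.89Fe_0.11)CaSi_2O_6) = 220.016 g/mol.
Fe contributes 0.11 × 55.845 = 6.143 g per mole.
6.143/220.016 = 0.0279 → 2.79%.

2.79 mass %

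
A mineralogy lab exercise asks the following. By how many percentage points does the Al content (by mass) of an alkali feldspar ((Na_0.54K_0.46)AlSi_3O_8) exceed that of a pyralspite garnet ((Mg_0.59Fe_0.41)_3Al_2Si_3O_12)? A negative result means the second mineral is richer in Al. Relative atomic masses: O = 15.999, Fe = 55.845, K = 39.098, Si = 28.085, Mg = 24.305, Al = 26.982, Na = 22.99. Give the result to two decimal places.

First mineral: 26.982 g Al in 269.629 g formula = 10.01 wt% Al.
Second mineral: 53.964 g Al in 441.916 g formula = 12.21 wt% Al.
10.01% − 12.21% gives a difference of -2.20 percentage points.

-2.20 percentage points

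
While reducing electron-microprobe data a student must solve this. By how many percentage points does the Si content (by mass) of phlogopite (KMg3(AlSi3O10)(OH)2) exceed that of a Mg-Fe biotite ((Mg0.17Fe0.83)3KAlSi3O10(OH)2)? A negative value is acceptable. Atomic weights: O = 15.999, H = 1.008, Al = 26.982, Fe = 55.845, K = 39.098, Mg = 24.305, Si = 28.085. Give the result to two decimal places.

M(KMg3(AlSi3O10)(OH)2) = 417.254 g/mol, so wt% Si = 84.255/417.254 × 100 = 20.19%.
M((Mg0.17Fe0.83)3KAlSi3O10(OH)2) = 495.789 g/mol, so wt% Si = 84.255/495.789 × 100 = 16.99%.
20.19 − 16.99 = 3.20 pp.

3.20 percentage points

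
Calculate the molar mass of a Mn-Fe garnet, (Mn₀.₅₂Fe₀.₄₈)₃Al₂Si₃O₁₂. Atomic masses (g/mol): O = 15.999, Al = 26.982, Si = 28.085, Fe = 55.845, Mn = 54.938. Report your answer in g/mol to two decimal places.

496.33 g/mol

The formula mass is the sum 1.56(54.938) + 1.44(55.845) + 2(26.982) + 3(28.085) + 12(15.999).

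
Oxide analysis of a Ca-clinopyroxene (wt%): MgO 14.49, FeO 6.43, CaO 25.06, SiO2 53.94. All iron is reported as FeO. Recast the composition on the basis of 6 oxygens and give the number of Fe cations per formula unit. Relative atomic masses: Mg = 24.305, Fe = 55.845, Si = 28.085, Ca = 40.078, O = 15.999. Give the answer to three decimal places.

14.49 wt% MgO ÷ 40.304 g/mol = 0.35952 mol, giving 0.35952 Mg and 0.35952 O.
6.43 wt% FeO ÷ 71.844 g/mol = 0.08950 mol, giving 0.08950 Fe and 0.08950 O.
25.06 wt% CaO ÷ 56.077 g/mol = 0.44689 mol, giving 0.44689 Ca and 0.44689 O.
53.94 wt% SiO2 ÷ 60.083 g/mol = 0.89776 mol, giving 0.89776 Si and 1.79552 O.
Oxygen sums to 2.69143; scaling by 6/2.69143 = 2.22930 puts the formula on 6 O.
Fe: 0.08950 × 2.22930 = 0.200 atoms per formula unit.

0.200 Fe apfu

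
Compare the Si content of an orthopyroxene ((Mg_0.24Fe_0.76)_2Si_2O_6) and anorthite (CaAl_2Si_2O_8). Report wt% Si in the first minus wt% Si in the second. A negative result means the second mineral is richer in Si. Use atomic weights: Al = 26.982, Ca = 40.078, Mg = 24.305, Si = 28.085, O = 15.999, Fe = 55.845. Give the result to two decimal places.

M((Mg_0.24Fe_0.76)_2Si_2O_6) = 248.715 g/mol, so wt% Si = 56.170/248.715 × 100 = 22.58%.
M(CaAl_2Si_2O_8) = 278.204 g/mol, so wt% Si = 56.170/278.204 × 100 = 20.19%.
22.58 − 20.19 = 2.39 pp.

2.39 percentage points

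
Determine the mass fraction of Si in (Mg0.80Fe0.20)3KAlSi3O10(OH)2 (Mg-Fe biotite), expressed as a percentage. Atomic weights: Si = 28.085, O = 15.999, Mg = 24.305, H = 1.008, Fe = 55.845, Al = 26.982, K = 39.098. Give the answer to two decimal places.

Molar mass of (Mg0.80Fe0.20)3KAlSi3O10(OH)2: 2.40×24.305 + 0.60×55.845 + 1×39.098 + 1×26.982 + 3×28.085 + 12×15.999 + 2×1.008 = 436.178 g/mol.
Mass of Si per formula unit: 3 × 28.085 = 84.255 g.
Weight fraction Si = 84.255 / 436.178 = 0.1932.

19.32 mass %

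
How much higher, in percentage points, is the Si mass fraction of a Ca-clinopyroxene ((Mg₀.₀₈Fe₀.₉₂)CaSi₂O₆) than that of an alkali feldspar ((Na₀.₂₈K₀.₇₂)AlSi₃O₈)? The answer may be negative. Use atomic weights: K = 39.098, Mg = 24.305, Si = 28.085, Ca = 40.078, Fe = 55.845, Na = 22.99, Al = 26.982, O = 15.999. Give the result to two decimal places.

-7.90 percentage points

M((Mg₀.₀₈Fe₀.₉₂)CaSi₂O₆) = 245.564 g/mol, so wt% Si = 56.170/245.564 × 100 = 22.87%.
M((Na₀.₂₈K₀.₇₂)AlSi₃O₈) = 273.817 g/mol, so wt% Si = 84.255/273.817 × 100 = 30.77%.
22.87 − 30.77 = -7.90 pp.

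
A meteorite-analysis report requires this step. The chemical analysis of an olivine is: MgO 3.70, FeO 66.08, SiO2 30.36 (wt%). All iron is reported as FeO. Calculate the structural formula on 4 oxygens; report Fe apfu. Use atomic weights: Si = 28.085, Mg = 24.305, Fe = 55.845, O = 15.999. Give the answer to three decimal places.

1.819 Fe apfu

MgO (M=40.304): mol = 0.09180; Mg = 0.09180, O = 0.09180.
FeO (M=71.844): mol = 0.91977; Fe = 0.91977, O = 0.91977.
SiO2 (M=60.083): mol = 0.50530; Si = 0.50530, O = 1.01060.
ΣO = 2.02217; factor = 4/ΣO = 1.97807.
Fe apfu = 0.91977 × 1.97807 = 1.819.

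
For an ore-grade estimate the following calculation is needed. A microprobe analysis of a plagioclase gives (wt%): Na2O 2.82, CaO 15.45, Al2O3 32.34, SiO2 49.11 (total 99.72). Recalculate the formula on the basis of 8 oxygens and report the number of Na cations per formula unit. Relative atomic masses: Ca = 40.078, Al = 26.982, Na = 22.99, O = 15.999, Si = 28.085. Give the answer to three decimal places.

0.250 Na apfu

Na2O (M=61.979): mol = 0.04550; Na = 0.09100, O = 0.04550.
CaO (M=56.077): mol = 0.27551; Ca = 0.27551, O = 0.27551.
Al2O3 (M=101.961): mol = 0.31718; Al = 0.63436, O = 0.95154.
SiO2 (M=60.083): mol = 0.81737; Si = 0.81737, O = 1.63474.
ΣO = 2.90729; factor = 8/ΣO = 2.75170.
Na apfu = 0.09100 × 2.75170 = 0.250.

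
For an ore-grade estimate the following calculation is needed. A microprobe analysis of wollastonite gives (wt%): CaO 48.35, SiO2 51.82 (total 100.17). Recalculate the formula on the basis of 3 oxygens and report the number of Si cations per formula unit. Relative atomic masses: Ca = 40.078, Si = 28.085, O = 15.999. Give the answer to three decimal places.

1.000 Si apfu

CaO: 48.35/56.077 = 0.86221 mol → 0.86221 mol Ca, 0.86221 mol O.
SiO2: 51.82/60.083 = 0.86247 mol → 0.86247 mol Si, 1.72494 mol O.
Total oxygen = 2.58715 mol. Normalization factor = 3/2.58715 = 1.15958.
Si per 3 O = 0.86247 × 1.15958 = 1.000.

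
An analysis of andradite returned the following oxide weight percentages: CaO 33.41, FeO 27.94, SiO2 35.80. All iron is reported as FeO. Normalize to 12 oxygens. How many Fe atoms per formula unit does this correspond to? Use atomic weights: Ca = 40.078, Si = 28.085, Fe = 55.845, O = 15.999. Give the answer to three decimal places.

33.41 wt% CaO ÷ 56.077 g/mol = 0.59579 mol, giving 0.59579 Ca and 0.59579 O.
27.94 wt% FeO ÷ 71.844 g/mol = 0.38890 mol, giving 0.38890 Fe and 0.38890 O.
35.80 wt% SiO2 ÷ 60.083 g/mol = 0.59584 mol, giving 0.59584 Si and 1.19168 O.
Oxygen sums to 2.17637; scaling by 12/2.17637 = 5.51377 puts the formula on 12 O.
Fe: 0.38890 × 5.51377 = 2.144 atoms per formula unit.

2.144 Fe apfu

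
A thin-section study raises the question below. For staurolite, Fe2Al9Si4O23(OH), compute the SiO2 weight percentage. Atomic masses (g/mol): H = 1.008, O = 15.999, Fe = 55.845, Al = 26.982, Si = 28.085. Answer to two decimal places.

28.21 wt%

Formula mass = 851.852 g/mol.
4 Si → 4.0000 mol SiO2 per formula unit; M(SiO2) = 60.083, so SiO2 mass = 240.332 g.
240.332/851.852 × 100 = 28.21 wt%.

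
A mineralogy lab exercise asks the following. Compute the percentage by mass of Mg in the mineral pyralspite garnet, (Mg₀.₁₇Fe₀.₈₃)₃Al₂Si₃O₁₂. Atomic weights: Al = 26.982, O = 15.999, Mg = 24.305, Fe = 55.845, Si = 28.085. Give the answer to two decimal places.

Formula mass = 0.51·24.305 + 2.49·55.845 + 2·26.982 + 3·28.085 + 12·15.999 = 481.657 g/mol, of which 12.396 g is Mg.
So Mg makes up 12.396/481.657 = 0.0257 of the mass, i.e. 2.57%.

2.57 wt%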